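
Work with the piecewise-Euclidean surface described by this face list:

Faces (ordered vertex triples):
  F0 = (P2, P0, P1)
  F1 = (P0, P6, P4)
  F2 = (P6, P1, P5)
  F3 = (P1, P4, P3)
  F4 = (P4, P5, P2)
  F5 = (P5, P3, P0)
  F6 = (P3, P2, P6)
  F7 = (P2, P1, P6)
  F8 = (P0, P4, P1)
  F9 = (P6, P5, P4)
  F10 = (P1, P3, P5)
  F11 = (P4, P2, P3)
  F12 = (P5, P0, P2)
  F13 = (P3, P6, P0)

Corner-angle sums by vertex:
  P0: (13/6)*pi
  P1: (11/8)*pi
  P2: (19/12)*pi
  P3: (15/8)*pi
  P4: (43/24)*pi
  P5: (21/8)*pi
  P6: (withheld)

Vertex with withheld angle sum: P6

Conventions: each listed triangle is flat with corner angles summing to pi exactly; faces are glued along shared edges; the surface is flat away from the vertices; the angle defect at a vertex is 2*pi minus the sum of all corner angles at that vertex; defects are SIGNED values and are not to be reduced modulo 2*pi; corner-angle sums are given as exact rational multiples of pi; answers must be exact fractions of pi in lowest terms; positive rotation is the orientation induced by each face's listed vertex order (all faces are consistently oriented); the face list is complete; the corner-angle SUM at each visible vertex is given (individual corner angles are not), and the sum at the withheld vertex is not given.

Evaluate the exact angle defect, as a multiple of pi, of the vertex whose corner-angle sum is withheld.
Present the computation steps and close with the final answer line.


V = 7, E = 21, F = 14; chi = V - E + F = 0
Gauss-Bonnet: total defect = 2*pi*chi = 0; visible defects sum to (7/12)*pi

Answer: defect(P6) = (-7/12)*pi


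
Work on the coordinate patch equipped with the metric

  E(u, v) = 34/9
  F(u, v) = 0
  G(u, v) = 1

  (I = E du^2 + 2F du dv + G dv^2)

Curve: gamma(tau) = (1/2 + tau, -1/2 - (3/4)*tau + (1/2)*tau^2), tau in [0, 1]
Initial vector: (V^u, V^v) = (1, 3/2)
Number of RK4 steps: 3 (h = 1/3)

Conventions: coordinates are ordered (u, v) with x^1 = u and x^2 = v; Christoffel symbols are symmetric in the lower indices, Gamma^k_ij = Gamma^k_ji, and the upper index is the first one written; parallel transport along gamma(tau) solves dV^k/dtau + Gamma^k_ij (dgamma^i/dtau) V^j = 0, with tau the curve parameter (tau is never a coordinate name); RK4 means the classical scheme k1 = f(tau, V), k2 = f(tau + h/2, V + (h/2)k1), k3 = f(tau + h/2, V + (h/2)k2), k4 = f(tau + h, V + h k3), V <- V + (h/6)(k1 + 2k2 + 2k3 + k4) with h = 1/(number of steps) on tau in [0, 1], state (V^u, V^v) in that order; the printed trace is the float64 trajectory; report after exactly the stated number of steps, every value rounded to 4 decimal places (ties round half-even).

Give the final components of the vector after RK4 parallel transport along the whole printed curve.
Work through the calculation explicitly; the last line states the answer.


gamma'(tau) = (1, -3/4 + tau); f(tau, V)^k = -Gamma^k_ij(gamma(tau)) gamma'^i(tau) V^j; h = 1/3; intermediate values shown to 6 dp
curve data and Christoffel symbols at the stage parameters:
  tau = 0.000000: gamma = (0.500000, -0.500000), gamma' = (1.000000, -0.750000); Gamma_uuu = 0.000000, Gamma_uuv = 0.000000, Gamma_uvv = 0.000000, Gamma_vuu = 0.000000, Gamma_vuv = 0.000000, Gamma_vvv = 0.000000
  tau = 0.166667: gamma = (0.666667, -0.611111), gamma' = (1.000000, -0.583333); Gamma_uuu = 0.000000, Gamma_uuv = 0.000000, Gamma_uvv = 0.000000, Gamma_vuu = 0.000000, Gamma_vuv = 0.000000, Gamma_vvv = 0.000000
  tau = 0.333333: gamma = (0.833333, -0.694444), gamma' = (1.000000, -0.416667); Gamma_uuu = 0.000000, Gamma_uuv = 0.000000, Gamma_uvv = 0.000000, Gamma_vuu = 0.000000, Gamma_vuv = 0.000000, Gamma_vvv = 0.000000
  tau = 0.500000: gamma = (1.000000, -0.750000), gamma' = (1.000000, -0.250000); Gamma_uuu = 0.000000, Gamma_uuv = 0.000000, Gamma_uvv = 0.000000, Gamma_vuu = 0.000000, Gamma_vuv = 0.000000, Gamma_vvv = 0.000000
  tau = 0.666667: gamma = (1.166667, -0.777778), gamma' = (1.000000, -0.083333); Gamma_uuu = 0.000000, Gamma_uuv = 0.000000, Gamma_uvv = 0.000000, Gamma_vuu = 0.000000, Gamma_vuv = 0.000000, Gamma_vvv = 0.000000
  tau = 0.833333: gamma = (1.333333, -0.777778), gamma' = (1.000000, 0.083333); Gamma_uuu = 0.000000, Gamma_uuv = 0.000000, Gamma_uvv = 0.000000, Gamma_vuu = 0.000000, Gamma_vuv = 0.000000, Gamma_vvv = 0.000000
  tau = 1.000000: gamma = (1.500000, -0.750000), gamma' = (1.000000, 0.250000); Gamma_uuu = 0.000000, Gamma_uuv = 0.000000, Gamma_uvv = 0.000000, Gamma_vuu = 0.000000, Gamma_vuv = 0.000000, Gamma_vvv = 0.000000
step 0: V^u = 1.0000, V^v = 1.5000
step 1: k1 = (0.000000, 0.000000), k2 = (0.000000, 0.000000), k3 = (0.000000, 0.000000), k4 = (0.000000, 0.000000); V <- V + (h/6)(k1 + 2k2 + 2k3 + k4): V^u = 1.0000, V^v = 1.5000
step 2: k1 = (0.000000, 0.000000), k2 = (0.000000, 0.000000), k3 = (0.000000, 0.000000), k4 = (0.000000, 0.000000); V <- V + (h/6)(k1 + 2k2 + 2k3 + k4): V^u = 1.0000, V^v = 1.5000
step 3: k1 = (0.000000, 0.000000), k2 = (0.000000, 0.000000), k3 = (0.000000, 0.000000), k4 = (0.000000, 0.000000); V <- V + (h/6)(k1 + 2k2 + 2k3 + k4): V^u = 1.0000, V^v = 1.5000

Answer: V^u = 1.0000, V^v = 1.5000


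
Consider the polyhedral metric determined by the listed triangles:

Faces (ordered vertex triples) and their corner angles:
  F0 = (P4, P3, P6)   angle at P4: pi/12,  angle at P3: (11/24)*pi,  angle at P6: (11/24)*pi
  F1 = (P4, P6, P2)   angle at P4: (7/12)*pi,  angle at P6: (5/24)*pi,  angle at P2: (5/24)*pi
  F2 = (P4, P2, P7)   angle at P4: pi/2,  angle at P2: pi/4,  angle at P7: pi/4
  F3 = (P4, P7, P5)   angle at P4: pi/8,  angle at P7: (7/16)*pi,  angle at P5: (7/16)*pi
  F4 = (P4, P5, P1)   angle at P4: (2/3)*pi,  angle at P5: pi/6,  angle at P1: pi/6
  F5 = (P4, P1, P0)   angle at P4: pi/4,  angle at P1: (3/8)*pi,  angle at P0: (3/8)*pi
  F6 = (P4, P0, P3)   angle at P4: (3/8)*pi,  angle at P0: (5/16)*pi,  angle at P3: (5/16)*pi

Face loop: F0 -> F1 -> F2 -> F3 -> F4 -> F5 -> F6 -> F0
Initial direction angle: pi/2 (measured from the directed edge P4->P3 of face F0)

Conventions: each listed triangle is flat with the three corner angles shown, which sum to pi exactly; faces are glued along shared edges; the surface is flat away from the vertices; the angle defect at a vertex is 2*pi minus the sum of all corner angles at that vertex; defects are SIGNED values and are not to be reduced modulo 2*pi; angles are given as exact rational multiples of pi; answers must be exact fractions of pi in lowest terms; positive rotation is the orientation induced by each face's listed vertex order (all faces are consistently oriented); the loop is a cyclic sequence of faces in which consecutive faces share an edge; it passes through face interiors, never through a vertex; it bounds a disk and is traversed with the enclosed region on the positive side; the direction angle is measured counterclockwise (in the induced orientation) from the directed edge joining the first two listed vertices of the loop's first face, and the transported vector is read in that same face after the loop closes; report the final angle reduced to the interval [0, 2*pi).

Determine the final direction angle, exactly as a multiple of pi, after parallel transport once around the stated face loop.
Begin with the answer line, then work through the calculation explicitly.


Answer: final direction angle = (23/12)*pi

enclosed vertex P4: corner angles sum to (31/12)*pi, defect = 2*pi - (31/12)*pi = (-7/12)*pi
final direction = starting direction + enclosed defect total, reduced mod 2*pi (induced orientation)
final angle = pi/2 - (7/12)*pi = (23/12)*pi (mod 2*pi)


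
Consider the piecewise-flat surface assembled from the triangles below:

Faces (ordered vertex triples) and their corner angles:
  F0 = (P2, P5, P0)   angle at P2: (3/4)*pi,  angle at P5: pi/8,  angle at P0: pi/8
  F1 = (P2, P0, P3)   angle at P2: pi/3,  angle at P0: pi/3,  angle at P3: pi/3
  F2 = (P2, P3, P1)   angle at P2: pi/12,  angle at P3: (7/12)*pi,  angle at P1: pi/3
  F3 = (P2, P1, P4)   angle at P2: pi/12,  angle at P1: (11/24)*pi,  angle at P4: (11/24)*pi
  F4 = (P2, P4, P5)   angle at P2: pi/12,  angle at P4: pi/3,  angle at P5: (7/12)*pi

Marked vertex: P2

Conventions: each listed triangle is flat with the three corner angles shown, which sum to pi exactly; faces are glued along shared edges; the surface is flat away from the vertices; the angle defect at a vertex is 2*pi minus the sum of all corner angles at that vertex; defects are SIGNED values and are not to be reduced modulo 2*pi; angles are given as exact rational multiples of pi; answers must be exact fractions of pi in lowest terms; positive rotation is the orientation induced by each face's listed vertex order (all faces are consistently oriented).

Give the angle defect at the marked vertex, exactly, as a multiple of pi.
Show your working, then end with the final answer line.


Sum of corner angles at P2: (4/3)*pi
defect = 2*pi - (4/3)*pi

Answer: defect(P2) = (2/3)*pi


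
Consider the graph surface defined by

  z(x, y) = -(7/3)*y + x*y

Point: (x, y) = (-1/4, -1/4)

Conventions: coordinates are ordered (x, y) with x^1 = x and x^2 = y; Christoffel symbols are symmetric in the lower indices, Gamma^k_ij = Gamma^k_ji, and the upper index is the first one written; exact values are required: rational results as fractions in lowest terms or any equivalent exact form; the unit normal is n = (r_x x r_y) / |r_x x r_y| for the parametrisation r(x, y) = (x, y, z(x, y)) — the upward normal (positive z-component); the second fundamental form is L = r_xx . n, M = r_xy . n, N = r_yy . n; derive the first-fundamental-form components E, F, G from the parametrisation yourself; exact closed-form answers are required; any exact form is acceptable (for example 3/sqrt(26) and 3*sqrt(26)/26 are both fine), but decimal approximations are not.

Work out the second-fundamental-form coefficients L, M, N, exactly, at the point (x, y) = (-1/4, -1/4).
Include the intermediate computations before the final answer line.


z_x = -1/4, z_y = -31/12, z_xx = 0, z_xy = 1, z_yy = 0
E = 17/16, F = 31/48, G = 1105/144; answer radicand W^2 = 557/72
unnormalised second-form numerators: l = 0, m = 1, n = 0; L = l/sqrt(557/72), and similarly M = m/sqrt(W^2), N = n/sqrt(W^2)

Answer: L = 0, M = 6*sqrt(1114)/557, N = 0


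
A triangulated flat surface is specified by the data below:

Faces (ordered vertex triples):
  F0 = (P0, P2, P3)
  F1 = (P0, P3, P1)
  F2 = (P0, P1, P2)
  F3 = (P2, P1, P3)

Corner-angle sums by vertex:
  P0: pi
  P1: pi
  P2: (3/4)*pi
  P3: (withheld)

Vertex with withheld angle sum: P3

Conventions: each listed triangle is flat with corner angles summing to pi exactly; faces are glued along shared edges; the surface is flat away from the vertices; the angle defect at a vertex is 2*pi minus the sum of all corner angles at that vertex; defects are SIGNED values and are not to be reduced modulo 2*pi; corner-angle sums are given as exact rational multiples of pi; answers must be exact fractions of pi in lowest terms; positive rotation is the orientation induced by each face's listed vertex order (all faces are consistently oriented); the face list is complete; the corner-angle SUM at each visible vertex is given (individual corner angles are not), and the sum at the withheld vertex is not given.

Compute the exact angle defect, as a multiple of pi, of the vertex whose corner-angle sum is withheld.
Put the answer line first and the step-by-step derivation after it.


Answer: defect(P3) = (3/4)*pi

V = 4, E = 6, F = 4; chi = V - E + F = 2
Gauss-Bonnet: total defect = 2*pi*chi = 4*pi; visible defects sum to (13/4)*pi


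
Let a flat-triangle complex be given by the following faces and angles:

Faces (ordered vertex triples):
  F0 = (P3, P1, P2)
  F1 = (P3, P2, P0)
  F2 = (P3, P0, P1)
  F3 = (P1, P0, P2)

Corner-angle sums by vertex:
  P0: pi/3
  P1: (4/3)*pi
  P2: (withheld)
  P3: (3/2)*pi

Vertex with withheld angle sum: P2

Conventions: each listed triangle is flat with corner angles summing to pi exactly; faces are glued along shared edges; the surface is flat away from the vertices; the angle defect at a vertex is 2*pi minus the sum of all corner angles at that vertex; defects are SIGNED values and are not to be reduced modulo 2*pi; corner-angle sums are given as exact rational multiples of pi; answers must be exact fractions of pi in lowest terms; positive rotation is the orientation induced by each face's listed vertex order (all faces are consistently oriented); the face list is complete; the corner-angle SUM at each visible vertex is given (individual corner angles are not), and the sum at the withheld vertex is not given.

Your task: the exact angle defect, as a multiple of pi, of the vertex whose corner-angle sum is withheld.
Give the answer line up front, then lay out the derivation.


Answer: defect(P2) = (7/6)*pi

V = 4, E = 6, F = 4; chi = V - E + F = 2
Gauss-Bonnet: total defect = 2*pi*chi = 4*pi; visible defects sum to (17/6)*pi


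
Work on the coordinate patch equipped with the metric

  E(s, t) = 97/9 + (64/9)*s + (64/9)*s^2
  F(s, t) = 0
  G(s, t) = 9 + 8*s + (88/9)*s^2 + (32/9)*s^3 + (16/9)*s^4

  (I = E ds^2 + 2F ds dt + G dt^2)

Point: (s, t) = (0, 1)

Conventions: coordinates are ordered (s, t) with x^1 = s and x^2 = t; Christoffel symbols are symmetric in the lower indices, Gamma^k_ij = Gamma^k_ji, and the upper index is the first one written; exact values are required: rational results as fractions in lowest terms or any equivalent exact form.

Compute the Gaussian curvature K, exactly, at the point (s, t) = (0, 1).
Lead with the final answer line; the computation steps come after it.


Answer: K = -648/9409

E = 97/9, F = 0, G = 9, EG - F^2 = 97 at the point
E_s = 64/9, E_t = 0, F_s = 0, F_t = 0, G_s = 8, G_t = 0
E_tt = 0, F_st = 0, G_ss = 176/9
Apply the Brioschi formula K = (det M1 - det M2)/(EG - F^2)^2 over the derivative matrices of E, F, G.
M1 = [[-E_tt/2 + F_st - G_ss/2, E_s/2, F_s - E_t/2], [F_t - G_s/2, E, F], [G_t/2, F, G]] = [[-88/9, 32/9, 0], [-4, 97/9, 0], [0, 0, 9]]; det M1 = -7384/9
M2 = [[0, E_t/2, G_s/2], [E_t/2, E, F], [G_s/2, F, G]] = [[0, 0, 4], [0, 97/9, 0], [4, 0, 9]]; det M2 = -1552/9
det M1 - det M2 = -648; K = -648 / (97)^2 = -648/9409


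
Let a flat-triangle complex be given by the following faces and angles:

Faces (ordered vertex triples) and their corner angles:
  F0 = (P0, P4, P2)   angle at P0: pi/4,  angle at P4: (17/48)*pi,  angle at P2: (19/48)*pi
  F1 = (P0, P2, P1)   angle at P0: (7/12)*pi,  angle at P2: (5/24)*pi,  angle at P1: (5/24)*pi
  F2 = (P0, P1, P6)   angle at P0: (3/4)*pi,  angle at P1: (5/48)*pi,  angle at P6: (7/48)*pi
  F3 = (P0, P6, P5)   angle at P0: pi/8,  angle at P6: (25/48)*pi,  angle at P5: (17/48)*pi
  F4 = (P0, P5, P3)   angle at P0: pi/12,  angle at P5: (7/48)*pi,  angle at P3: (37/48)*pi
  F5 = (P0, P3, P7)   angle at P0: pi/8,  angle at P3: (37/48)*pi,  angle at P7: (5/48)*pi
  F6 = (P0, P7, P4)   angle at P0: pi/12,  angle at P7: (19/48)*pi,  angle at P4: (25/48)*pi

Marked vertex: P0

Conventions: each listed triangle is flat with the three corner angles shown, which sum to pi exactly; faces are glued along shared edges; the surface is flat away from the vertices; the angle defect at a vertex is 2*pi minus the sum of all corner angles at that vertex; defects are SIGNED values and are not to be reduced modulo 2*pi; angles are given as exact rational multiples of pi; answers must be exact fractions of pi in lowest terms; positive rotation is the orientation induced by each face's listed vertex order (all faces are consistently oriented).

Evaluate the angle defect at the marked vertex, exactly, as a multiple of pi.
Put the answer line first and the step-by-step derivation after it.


Answer: defect(P0) = 0

Sum of corner angles at P0: 2*pi
defect = 2*pi - 2*pi


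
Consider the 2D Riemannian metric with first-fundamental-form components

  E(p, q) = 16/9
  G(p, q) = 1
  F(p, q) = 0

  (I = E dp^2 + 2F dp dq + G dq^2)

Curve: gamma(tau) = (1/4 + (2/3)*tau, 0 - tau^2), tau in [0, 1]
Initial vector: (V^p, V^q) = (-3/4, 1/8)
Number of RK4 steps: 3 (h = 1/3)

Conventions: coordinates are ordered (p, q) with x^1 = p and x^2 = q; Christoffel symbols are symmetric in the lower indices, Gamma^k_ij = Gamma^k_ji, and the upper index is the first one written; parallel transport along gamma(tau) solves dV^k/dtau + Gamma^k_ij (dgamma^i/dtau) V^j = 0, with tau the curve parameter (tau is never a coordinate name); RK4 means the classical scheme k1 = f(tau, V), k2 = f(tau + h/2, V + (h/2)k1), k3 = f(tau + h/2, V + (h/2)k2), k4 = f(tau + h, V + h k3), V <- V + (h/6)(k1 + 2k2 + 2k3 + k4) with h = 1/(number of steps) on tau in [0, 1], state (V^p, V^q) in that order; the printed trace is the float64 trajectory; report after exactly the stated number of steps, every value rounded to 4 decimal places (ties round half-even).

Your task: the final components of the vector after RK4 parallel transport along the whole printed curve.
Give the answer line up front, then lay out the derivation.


Answer: V^p = -0.7500, V^q = 0.1250

gamma'(tau) = (2/3, -2*tau); f(tau, V)^k = -Gamma^k_ij(gamma(tau)) gamma'^i(tau) V^j; h = 1/3; intermediate values shown to 6 dp
curve data and Christoffel symbols at the stage parameters:
  tau = 0.000000: gamma = (0.250000, 0.000000), gamma' = (0.666667, 0.000000); Gamma_ppp = 0.000000, Gamma_ppq = 0.000000, Gamma_pqq = 0.000000, Gamma_qpp = 0.000000, Gamma_qpq = 0.000000, Gamma_qqq = 0.000000
  tau = 0.166667: gamma = (0.361111, -0.027778), gamma' = (0.666667, -0.333333); Gamma_ppp = 0.000000, Gamma_ppq = 0.000000, Gamma_pqq = 0.000000, Gamma_qpp = 0.000000, Gamma_qpq = 0.000000, Gamma_qqq = 0.000000
  tau = 0.333333: gamma = (0.472222, -0.111111), gamma' = (0.666667, -0.666667); Gamma_ppp = 0.000000, Gamma_ppq = 0.000000, Gamma_pqq = 0.000000, Gamma_qpp = 0.000000, Gamma_qpq = 0.000000, Gamma_qqq = 0.000000
  tau = 0.500000: gamma = (0.583333, -0.250000), gamma' = (0.666667, -1.000000); Gamma_ppp = 0.000000, Gamma_ppq = 0.000000, Gamma_pqq = 0.000000, Gamma_qpp = 0.000000, Gamma_qpq = 0.000000, Gamma_qqq = 0.000000
  tau = 0.666667: gamma = (0.694444, -0.444444), gamma' = (0.666667, -1.333333); Gamma_ppp = 0.000000, Gamma_ppq = 0.000000, Gamma_pqq = 0.000000, Gamma_qpp = 0.000000, Gamma_qpq = 0.000000, Gamma_qqq = 0.000000
  tau = 0.833333: gamma = (0.805556, -0.694444), gamma' = (0.666667, -1.666667); Gamma_ppp = 0.000000, Gamma_ppq = 0.000000, Gamma_pqq = 0.000000, Gamma_qpp = 0.000000, Gamma_qpq = 0.000000, Gamma_qqq = 0.000000
  tau = 1.000000: gamma = (0.916667, -1.000000), gamma' = (0.666667, -2.000000); Gamma_ppp = 0.000000, Gamma_ppq = 0.000000, Gamma_pqq = 0.000000, Gamma_qpp = 0.000000, Gamma_qpq = 0.000000, Gamma_qqq = 0.000000
step 0: V^p = -0.7500, V^q = 0.1250
step 1: k1 = (0.000000, 0.000000), k2 = (0.000000, 0.000000), k3 = (0.000000, 0.000000), k4 = (0.000000, 0.000000); V <- V + (h/6)(k1 + 2k2 + 2k3 + k4): V^p = -0.7500, V^q = 0.1250
step 2: k1 = (0.000000, 0.000000), k2 = (0.000000, 0.000000), k3 = (0.000000, 0.000000), k4 = (0.000000, 0.000000); V <- V + (h/6)(k1 + 2k2 + 2k3 + k4): V^p = -0.7500, V^q = 0.1250
step 3: k1 = (0.000000, 0.000000), k2 = (0.000000, 0.000000), k3 = (0.000000, 0.000000), k4 = (0.000000, 0.000000); V <- V + (h/6)(k1 + 2k2 + 2k3 + k4): V^p = -0.7500, V^q = 0.1250


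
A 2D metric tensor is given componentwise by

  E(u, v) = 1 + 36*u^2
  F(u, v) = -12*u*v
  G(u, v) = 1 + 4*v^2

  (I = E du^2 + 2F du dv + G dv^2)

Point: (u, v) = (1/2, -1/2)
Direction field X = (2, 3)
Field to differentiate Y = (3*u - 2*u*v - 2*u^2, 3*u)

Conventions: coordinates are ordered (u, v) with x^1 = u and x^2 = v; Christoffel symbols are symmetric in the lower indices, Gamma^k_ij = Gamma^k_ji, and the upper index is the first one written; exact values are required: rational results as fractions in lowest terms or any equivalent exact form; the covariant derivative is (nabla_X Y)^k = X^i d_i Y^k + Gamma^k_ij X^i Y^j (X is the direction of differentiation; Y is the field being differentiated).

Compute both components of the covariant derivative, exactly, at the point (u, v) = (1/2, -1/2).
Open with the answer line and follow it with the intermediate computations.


Answer: (nabla_X Y)^u = 38/11, (nabla_X Y)^v = 75/11

E = 10, F = 3, G = 2 at the point
E_u = 36, E_v = 0, F_u = 6, F_v = -6, G_u = 0, G_v = -4
EG - F^2 = 11;  g^inv = (1/11) * [[2, -3], [-3, 10]]
first-kind symbols [ij,l] = (1/2)(d_i g_jl + d_j g_il - d_l g_ij): [uu,u] = E_u/2 = 18, [uu,v] = F_u - E_v/2 = 6, [uv,u] = E_v/2 = 0, [uv,v] = G_u/2 = 0, [vv,u] = F_v - G_u/2 = -6, [vv,v] = G_v/2 = -2
Gamma^u_ij = (G*[ij,u] - F*[ij,v])/(EG - F^2), Gamma^v_ij = (E*[ij,v] - F*[ij,u])/(EG - F^2)
Gamma_uuu = 18/11, Gamma_uuv = 0, Gamma_uvv = -6/11, Gamma_vuu = 6/11, Gamma_vuv = 0, Gamma_vvv = -2/11
X = (2, 3), Y = (3/2, 3/2) at the point


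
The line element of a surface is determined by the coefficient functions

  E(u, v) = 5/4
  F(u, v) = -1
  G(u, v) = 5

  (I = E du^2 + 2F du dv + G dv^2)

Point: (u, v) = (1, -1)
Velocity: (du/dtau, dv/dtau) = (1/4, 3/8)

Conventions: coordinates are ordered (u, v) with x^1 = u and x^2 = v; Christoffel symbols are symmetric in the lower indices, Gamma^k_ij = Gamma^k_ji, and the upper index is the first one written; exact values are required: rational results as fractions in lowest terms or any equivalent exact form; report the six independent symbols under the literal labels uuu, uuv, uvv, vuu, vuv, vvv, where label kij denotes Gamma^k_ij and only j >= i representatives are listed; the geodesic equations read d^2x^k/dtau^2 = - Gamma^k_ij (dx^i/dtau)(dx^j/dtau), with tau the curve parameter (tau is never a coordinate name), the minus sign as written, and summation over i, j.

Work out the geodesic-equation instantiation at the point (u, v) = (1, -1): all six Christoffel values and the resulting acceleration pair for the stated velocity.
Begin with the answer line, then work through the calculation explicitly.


Answer: Gamma_uuu = 0, Gamma_uuv = 0, Gamma_uvv = 0, Gamma_vuu = 0, Gamma_vuv = 0, Gamma_vvv = 0; accelerations (d^2u/dtau^2, d^2v/dtau^2) = (0, 0)

E = 5/4, F = -1, G = 5 at the point
E_u = 0, E_v = 0, F_u = 0, F_v = 0, G_u = 0, G_v = 0
EG - F^2 = 21/4;  g^inv = (4/21) * [[5, 1], [1, 5/4]]
first-kind symbols [ij,l] = (1/2)(d_i g_jl + d_j g_il - d_l g_ij): [uu,u] = E_u/2 = 0, [uu,v] = F_u - E_v/2 = 0, [uv,u] = E_v/2 = 0, [uv,v] = G_u/2 = 0, [vv,u] = F_v - G_u/2 = 0, [vv,v] = G_v/2 = 0
Gamma^u_ij = (G*[ij,u] - F*[ij,v])/(EG - F^2), Gamma^v_ij = (E*[ij,v] - F*[ij,u])/(EG - F^2)
Gamma_uuu = 0, Gamma_uuv = 0, Gamma_uvv = 0, Gamma_vuu = 0, Gamma_vuv = 0, Gamma_vvv = 0
d^2u/dtau^2 = -(Gamma_uuu*(1/4)^2 + 2*Gamma_uuv*(1/4)*(3/8) + Gamma_uvv*(3/8)^2) = 0
d^2v/dtau^2 = -(Gamma_vuu*(1/4)^2 + 2*Gamma_vuv*(1/4)*(3/8) + Gamma_vvv*(3/8)^2) = 0


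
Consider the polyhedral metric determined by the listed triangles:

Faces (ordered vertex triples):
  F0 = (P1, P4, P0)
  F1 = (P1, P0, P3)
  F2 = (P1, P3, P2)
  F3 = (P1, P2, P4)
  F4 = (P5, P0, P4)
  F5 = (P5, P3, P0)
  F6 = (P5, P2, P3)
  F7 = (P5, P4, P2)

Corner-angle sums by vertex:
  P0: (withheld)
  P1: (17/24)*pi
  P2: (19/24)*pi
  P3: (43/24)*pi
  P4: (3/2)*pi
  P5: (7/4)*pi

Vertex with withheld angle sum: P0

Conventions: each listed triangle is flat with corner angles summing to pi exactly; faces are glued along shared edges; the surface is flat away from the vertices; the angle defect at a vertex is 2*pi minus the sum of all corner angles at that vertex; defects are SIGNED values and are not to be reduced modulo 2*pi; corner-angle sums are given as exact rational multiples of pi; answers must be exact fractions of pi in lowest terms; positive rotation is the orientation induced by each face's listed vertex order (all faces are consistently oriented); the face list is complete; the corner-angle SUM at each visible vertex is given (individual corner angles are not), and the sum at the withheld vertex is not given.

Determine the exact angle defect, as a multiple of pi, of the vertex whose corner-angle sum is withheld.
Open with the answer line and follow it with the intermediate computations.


Answer: defect(P0) = (13/24)*pi

V = 6, E = 12, F = 8; chi = V - E + F = 2
Gauss-Bonnet: total defect = 2*pi*chi = 4*pi; visible defects sum to (83/24)*pi


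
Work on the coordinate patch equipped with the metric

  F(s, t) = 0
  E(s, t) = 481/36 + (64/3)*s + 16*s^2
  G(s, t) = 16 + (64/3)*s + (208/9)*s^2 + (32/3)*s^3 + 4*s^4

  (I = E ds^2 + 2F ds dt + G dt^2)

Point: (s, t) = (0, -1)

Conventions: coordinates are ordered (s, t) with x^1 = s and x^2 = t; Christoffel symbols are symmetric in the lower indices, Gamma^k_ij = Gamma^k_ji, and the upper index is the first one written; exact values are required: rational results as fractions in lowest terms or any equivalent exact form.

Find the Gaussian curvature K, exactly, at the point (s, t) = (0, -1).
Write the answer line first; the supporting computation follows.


Answer: K = -8100/231361

E = 481/36, F = 0, G = 16, EG - F^2 = 1924/9 at the point
E_s = 64/3, E_t = 0, F_s = 0, F_t = 0, G_s = 64/3, G_t = 0
E_tt = 0, F_st = 0, G_ss = 416/9
The intrinsic route: Brioschi's K = (det M1 - det M2)/(EG - F^2)^2.
M1 = [[-E_tt/2 + F_st - G_ss/2, E_s/2, F_s - E_t/2], [F_t - G_s/2, E, F], [G_t/2, F, G]] = [[-208/9, 32/3, 0], [-32/3, 481/36, 0], [0, 0, 16]]; det M1 = -252736/81
M2 = [[0, E_t/2, G_s/2], [E_t/2, E, F], [G_s/2, F, G]] = [[0, 0, 32/3], [0, 481/36, 0], [32/3, 0, 16]]; det M2 = -123136/81
det M1 - det M2 = -1600; K = -1600 / (1924/9)^2 = -8100/231361


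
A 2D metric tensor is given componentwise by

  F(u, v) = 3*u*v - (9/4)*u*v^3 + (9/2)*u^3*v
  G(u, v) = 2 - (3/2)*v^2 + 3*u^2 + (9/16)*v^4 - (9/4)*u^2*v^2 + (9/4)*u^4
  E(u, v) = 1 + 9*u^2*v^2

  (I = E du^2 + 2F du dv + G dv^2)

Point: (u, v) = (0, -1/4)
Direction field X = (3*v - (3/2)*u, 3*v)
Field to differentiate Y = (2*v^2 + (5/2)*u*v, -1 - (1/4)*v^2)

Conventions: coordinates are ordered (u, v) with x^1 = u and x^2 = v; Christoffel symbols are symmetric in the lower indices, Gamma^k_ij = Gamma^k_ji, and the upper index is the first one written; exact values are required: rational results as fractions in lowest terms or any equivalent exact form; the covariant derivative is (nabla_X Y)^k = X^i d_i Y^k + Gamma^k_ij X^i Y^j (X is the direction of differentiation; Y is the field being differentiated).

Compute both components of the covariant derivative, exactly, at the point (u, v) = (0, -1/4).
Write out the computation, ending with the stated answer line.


E = 1, F = 0, G = 7817/4096 at the point
E_u = 0, E_v = 0, F_u = -183/256, F_v = 0, G_u = 0, G_v = 183/256
EG - F^2 = 7817/4096;  g^inv = (4096/7817) * [[7817/4096, 0], [0, 1]]
first-kind symbols [ij,l] = (1/2)(d_i g_jl + d_j g_il - d_l g_ij): [uu,u] = E_u/2 = 0, [uu,v] = F_u - E_v/2 = -183/256, [uv,u] = E_v/2 = 0, [uv,v] = G_u/2 = 0, [vv,u] = F_v - G_u/2 = 0, [vv,v] = G_v/2 = 183/512
Gamma^u_ij = (G*[ij,u] - F*[ij,v])/(EG - F^2), Gamma^v_ij = (E*[ij,v] - F*[ij,u])/(EG - F^2)
Gamma_uuu = 0, Gamma_uuv = 0, Gamma_uvv = 0, Gamma_vuu = -2928/7817, Gamma_vuv = 0, Gamma_vvv = 1464/7817
X = (-3/4, -3/4), Y = (1/8, -65/64) at the point

Answer: (nabla_X Y)^u = 39/32, (nabla_X Y)^v = 10509/125072


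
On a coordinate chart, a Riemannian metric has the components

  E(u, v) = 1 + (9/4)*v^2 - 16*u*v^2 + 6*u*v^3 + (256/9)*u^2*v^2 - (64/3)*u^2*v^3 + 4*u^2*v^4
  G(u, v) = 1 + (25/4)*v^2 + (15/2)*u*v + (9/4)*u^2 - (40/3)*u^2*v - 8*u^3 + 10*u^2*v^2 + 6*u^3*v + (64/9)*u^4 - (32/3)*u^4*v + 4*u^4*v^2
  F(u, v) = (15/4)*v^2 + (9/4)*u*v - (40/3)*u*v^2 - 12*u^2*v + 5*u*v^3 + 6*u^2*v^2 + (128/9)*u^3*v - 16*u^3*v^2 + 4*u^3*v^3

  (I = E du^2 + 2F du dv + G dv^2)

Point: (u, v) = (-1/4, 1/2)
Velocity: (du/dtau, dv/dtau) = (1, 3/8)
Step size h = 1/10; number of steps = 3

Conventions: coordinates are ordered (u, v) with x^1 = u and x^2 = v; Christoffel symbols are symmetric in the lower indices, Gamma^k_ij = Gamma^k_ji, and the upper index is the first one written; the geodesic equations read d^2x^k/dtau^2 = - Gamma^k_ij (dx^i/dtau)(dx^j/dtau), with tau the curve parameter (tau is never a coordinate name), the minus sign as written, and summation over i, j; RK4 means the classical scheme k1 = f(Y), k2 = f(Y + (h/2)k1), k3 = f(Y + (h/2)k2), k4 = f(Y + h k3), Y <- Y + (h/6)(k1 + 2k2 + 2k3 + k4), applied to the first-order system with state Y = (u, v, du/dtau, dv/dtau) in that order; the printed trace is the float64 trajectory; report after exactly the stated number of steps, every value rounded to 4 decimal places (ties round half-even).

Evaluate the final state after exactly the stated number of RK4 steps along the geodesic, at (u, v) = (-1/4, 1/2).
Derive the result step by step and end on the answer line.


f(Y) = (du/dtau, dv/dtau, -Gamma^u_ij Y'^i Y'^j, -Gamma^v_ij Y'^i Y'^j) with the Gammas evaluated at the stage position; h = 0.100000; intermediate values shown to 6 dp
step 0: u = -0.2500, v = 0.5000, du/dtau = 1.0000, dv/dtau = 0.3750
step 1:
  k1: at (u, v) = (-0.250000, 0.500000), (du/dtau, dv/dtau) = (1.000000, 0.375000); Gamma_uuu = -0.857789, Gamma_uuv = 0.923773, Gamma_uvv = 1.039244, Gamma_vuu = -0.511906, Gamma_vuv = 0.551284, Gamma_vvv = 0.620194; k1 = (1.000000, 0.375000, 0.018816, 0.011229)
  k2: at (u, v) = (-0.200000, 0.518750), (du/dtau, dv/dtau) = (1.000941, 0.375561); Gamma_uuu = -0.810275, Gamma_uuv = 0.782352, Gamma_uvv = 0.938095, Gamma_vuu = -0.616873, Gamma_vuv = 0.595615, Gamma_vvv = 0.714184; k2 = (1.000941, 0.375561, 0.091291, 0.069501)
  k3: at (u, v) = (-0.199953, 0.518778), (du/dtau, dv/dtau) = (1.004565, 0.378475); Gamma_uuu = -0.810228, Gamma_uuv = 0.782210, Gamma_uvv = 0.937987, Gamma_vuu = -0.616974, Gamma_vuv = 0.595639, Gamma_vvv = 0.714261; k3 = (1.004565, 0.378475, 0.088484, 0.067379)
  k4: at (u, v) = (-0.149544, 0.537848), (du/dtau, dv/dtau) = (1.008848, 0.381738); Gamma_uuu = -0.752479, Gamma_uuv = 0.649259, Gamma_uvv = 0.836195, Gamma_vuu = -0.710248, Gamma_vuv = 0.612821, Gamma_vvv = 0.789266; k4 = (1.008848, 0.381738, 0.143921, 0.135844)
  Y <- Y + (h/6)(k1 + 2k2 + 2k3 + k4): u = -0.1497, v = 0.5377, du/dtau = 1.0087, dv/dtau = 0.3820
step 2:
  k1: at (u, v) = (-0.149669, 0.537747), (du/dtau, dv/dtau) = (1.008705, 0.382014); Gamma_uuu = -0.752623, Gamma_uuv = 0.649625, Gamma_uvv = 0.836496, Gamma_vuu = -0.710000, Gamma_vuv = 0.612835, Gamma_vvv = 0.789123; k1 = (1.008705, 0.382014, 0.143057, 0.134955)
  k2: at (u, v) = (-0.099234, 0.556848), (du/dtau, dv/dtau) = (1.015858, 0.388762); Gamma_uuu = -0.687907, Gamma_uuv = 0.529381, Gamma_uvv = 0.737677, Gamma_vuu = -0.790623, Gamma_vuv = 0.608426, Gamma_vvv = 0.847824; k2 = (1.015858, 0.388762, 0.180275, 0.207193)
  k3: at (u, v) = (-0.098876, 0.557185), (du/dtau, dv/dtau) = (1.017719, 0.392374); Gamma_uuu = -0.687465, Gamma_uuv = 0.528441, Gamma_uvv = 0.736833, Gamma_vuu = -0.791249, Gamma_vuv = 0.608217, Gamma_vvv = 0.848069; k3 = (1.017719, 0.392374, 0.176562, 0.203217)
  k4: at (u, v) = (-0.047897, 0.576984), (du/dtau, dv/dtau) = (1.026361, 0.402336); Gamma_uuu = -0.617413, Gamma_uuv = 0.421156, Gamma_uvv = 0.641265, Gamma_vuu = -0.860461, Gamma_vuv = 0.586947, Gamma_vvv = 0.893703; k4 = (1.026361, 0.402336, 0.198763, 0.277008)
  Y <- Y + (h/6)(k1 + 2k2 + 2k3 + k4): u = -0.0480, v = 0.5769, du/dtau = 1.0263, dv/dtau = 0.4026
step 3:
  k1: at (u, v) = (-0.047965, 0.576857), (du/dtau, dv/dtau) = (1.026296, 0.402560); Gamma_uuu = -0.617490, Gamma_uuv = 0.421335, Gamma_uvv = 0.641451, Gamma_vuu = -0.860337, Gamma_vuv = 0.587038, Gamma_vvv = 0.893721; k1 = (1.026296, 0.402560, 0.198296, 0.276283)
  k2: at (u, v) = (0.003349, 0.596985), (du/dtau, dv/dtau) = (1.036211, 0.416374); Gamma_uuu = -0.544081, Gamma_uuv = 0.328089, Gamma_uvv = 0.550440, Gamma_vuu = -0.918332, Gamma_vuv = 0.553768, Gamma_vvv = 0.929066; k2 = (1.036211, 0.416374, 0.205660, 0.347125)
  k3: at (u, v) = (0.003845, 0.597676), (du/dtau, dv/dtau) = (1.036579, 0.419916); Gamma_uuu = -0.543458, Gamma_uuv = 0.327126, Gamma_uvv = 0.549360, Gamma_vuu = -0.918995, Gamma_vuv = 0.553174, Gamma_vvv = 0.928975; k3 = (1.036579, 0.419916, 0.202295, 0.342083)
  k4: at (u, v) = (0.055693, 0.618849), (du/dtau, dv/dtau) = (1.046526, 0.436769); Gamma_uuu = -0.467854, Gamma_uuv = 0.247502, Gamma_uvv = 0.462616, Gamma_vuu = -0.966613, Gamma_vuv = 0.511354, Gamma_vvv = 0.955792; k4 = (1.046526, 0.436769, 0.197888, 0.408848)
  Y <- Y + (h/6)(k1 + 2k2 + 2k3 + k4): u = 0.0557, v = 0.6187, du/dtau = 1.0465, dv/dtau = 0.4370

Answer: u = 0.0557, v = 0.6187, du/dtau = 1.0465, dv/dtau = 0.4370


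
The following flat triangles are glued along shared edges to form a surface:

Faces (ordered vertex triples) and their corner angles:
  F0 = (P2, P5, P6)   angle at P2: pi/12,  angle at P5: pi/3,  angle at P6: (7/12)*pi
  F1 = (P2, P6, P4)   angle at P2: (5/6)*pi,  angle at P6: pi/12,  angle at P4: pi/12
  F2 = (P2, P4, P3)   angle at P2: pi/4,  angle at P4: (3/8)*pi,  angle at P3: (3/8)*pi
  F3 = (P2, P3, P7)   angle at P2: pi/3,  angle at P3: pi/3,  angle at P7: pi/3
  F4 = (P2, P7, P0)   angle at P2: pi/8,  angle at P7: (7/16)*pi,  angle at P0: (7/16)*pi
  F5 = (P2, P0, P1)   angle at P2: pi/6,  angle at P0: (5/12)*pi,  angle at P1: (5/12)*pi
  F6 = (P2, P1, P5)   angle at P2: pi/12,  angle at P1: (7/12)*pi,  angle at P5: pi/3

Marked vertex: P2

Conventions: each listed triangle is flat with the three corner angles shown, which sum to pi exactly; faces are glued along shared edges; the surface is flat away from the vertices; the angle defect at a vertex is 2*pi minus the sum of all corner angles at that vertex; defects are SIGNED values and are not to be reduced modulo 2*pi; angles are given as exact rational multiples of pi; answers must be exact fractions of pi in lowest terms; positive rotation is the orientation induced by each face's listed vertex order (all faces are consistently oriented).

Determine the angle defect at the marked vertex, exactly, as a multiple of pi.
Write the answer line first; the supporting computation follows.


Answer: defect(P2) = pi/8

Sum of corner angles at P2: (15/8)*pi
defect = 2*pi - (15/8)*pi


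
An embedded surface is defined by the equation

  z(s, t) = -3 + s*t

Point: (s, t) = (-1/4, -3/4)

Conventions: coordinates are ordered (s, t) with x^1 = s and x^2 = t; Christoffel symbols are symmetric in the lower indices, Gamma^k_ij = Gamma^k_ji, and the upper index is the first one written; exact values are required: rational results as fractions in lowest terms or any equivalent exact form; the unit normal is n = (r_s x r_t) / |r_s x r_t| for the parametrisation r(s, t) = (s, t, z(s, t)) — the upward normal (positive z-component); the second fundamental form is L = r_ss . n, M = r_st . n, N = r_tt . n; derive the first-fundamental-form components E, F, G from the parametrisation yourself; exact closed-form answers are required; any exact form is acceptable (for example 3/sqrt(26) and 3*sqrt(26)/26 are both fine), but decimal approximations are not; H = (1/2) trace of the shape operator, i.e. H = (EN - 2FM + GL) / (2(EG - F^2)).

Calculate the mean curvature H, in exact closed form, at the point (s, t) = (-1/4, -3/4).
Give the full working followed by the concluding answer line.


z_s = -3/4, z_t = -1/4, z_ss = 0, z_st = 1, z_tt = 0
E = 25/16, F = 3/16, G = 17/16; answer radicand W^2 = 13/8
unnormalised second-form numerators: l = 0, m = 1, n = 0; L = l/sqrt(13/8), and similarly M = m/sqrt(W^2), N = n/sqrt(W^2)
H = (E*n - 2*F*m + G*l) / (2*(EG - F^2)*sqrt(W^2)); E*n - 2*F*m + G*l = -3/8, EG - F^2 = 13/8, so H = (-3/26)/sqrt(13/8)

Answer: H = -3*sqrt(26)/169


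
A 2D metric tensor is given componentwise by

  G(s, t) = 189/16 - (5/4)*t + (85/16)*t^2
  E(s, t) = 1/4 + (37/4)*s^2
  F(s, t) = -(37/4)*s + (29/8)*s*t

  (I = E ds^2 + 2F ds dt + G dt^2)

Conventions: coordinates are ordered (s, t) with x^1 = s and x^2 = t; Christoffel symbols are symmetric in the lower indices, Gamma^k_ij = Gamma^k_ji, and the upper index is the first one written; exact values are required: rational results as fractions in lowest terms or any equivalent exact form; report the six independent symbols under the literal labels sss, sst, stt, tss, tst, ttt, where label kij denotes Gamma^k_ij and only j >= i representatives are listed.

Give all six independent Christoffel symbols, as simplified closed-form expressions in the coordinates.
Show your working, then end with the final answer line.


E = 1/4 + (37/4)*s^2; F = -(37/4)*s + (29/8)*s*t; G = 189/16 - (5/4)*t + (85/16)*t^2
Gamma^k_ij = (1/2) g^{kl} (d_i g_jl + d_j g_il - d_l g_ij), with g^inv = (1/(EG-F^2)) [[G, -F], [-F, E]]
first partials: E_s = (37/2)*s, E_t = 0, F_s = -37/4 + (29/8)*t, F_t = (29/8)*s, G_s = 0, G_t = -5/4 + (85/8)*t
D = EG - F^2 = 189/64 - (5/16)*t + (85/64)*t^2 + (1517/64)*s^2 + (111/2)*s^2*t + 36*s^2*t^2
expanded: Gamma^s_ss = (G E_s - 2F F_s + F E_t)/(2D), Gamma^s_st = (G E_t - F G_s)/(2D), Gamma^s_tt = (2G F_t - G G_s - F G_t)/(2D), Gamma^t_ss = (2E F_s - E E_t - F E_s)/(2D), Gamma^t_st = (E G_s - F E_t)/(2D), Gamma^t_tt = (E G_t - 2F F_t + F G_s)/(2D); substitute and cancel common factors

Answer: Gamma_sss = (2304*s*t^2 + 3552*s*t + 1517*s)/(2304*s^2*t^2 + 3552*s^2*t + 1517*s^2 + 85*t^2 - 20*t + 189), Gamma_sst = 0, Gamma_stt = (6000*s*t + 4741*s)/(4608*s^2*t^2 + 7104*s^2*t + 3034*s^2 + 170*t^2 - 40*t + 378), Gamma_tss = (58*t - 148)/(2304*s^2*t^2 + 3552*s^2*t + 1517*s^2 + 85*t^2 - 20*t + 189), Gamma_tst = 0, Gamma_ttt = (2304*s^2*t + 1776*s^2 + 85*t - 10)/(2304*s^2*t^2 + 3552*s^2*t + 1517*s^2 + 85*t^2 - 20*t + 189)


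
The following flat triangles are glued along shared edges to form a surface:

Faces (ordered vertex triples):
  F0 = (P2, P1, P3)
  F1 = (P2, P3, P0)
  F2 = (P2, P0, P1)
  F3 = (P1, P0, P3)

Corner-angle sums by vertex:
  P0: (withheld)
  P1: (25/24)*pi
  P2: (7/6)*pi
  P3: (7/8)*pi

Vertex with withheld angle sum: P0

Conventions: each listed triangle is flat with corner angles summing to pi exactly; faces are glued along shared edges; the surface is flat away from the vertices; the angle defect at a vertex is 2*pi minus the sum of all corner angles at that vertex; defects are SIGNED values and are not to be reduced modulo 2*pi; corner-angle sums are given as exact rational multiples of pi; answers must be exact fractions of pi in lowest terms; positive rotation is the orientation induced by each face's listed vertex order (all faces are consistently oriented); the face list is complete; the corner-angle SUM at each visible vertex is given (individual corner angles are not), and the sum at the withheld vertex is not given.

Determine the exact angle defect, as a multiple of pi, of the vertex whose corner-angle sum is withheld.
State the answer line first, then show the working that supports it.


Answer: defect(P0) = (13/12)*pi

V = 4, E = 6, F = 4; chi = V - E + F = 2
Gauss-Bonnet: total defect = 2*pi*chi = 4*pi; visible defects sum to (35/12)*pi


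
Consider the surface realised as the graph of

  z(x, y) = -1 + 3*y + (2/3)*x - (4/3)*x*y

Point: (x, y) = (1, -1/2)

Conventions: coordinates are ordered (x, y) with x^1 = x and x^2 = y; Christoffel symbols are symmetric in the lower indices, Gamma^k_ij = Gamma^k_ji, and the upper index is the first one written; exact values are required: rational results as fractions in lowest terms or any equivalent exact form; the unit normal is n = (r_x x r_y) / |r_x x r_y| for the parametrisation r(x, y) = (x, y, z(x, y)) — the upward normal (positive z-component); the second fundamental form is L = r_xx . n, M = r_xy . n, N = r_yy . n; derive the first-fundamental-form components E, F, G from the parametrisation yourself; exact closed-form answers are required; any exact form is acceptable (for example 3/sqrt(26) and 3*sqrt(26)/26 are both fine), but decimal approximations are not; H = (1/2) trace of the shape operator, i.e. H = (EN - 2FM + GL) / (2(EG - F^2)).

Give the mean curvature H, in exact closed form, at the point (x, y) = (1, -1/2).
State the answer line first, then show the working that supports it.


Answer: H = 4*sqrt(2)/25

z_x = 4/3, z_y = 5/3, z_xx = 0, z_xy = -4/3, z_yy = 0
E = 25/9, F = 20/9, G = 34/9; answer radicand W^2 = 50/9
unnormalised second-form numerators: l = 0, m = -4/3, n = 0; L = l/sqrt(50/9), and similarly M = m/sqrt(W^2), N = n/sqrt(W^2)
H = (E*n - 2*F*m + G*l) / (2*(EG - F^2)*sqrt(W^2)); E*n - 2*F*m + G*l = 160/27, EG - F^2 = 50/9, so H = (8/15)/sqrt(50/9)


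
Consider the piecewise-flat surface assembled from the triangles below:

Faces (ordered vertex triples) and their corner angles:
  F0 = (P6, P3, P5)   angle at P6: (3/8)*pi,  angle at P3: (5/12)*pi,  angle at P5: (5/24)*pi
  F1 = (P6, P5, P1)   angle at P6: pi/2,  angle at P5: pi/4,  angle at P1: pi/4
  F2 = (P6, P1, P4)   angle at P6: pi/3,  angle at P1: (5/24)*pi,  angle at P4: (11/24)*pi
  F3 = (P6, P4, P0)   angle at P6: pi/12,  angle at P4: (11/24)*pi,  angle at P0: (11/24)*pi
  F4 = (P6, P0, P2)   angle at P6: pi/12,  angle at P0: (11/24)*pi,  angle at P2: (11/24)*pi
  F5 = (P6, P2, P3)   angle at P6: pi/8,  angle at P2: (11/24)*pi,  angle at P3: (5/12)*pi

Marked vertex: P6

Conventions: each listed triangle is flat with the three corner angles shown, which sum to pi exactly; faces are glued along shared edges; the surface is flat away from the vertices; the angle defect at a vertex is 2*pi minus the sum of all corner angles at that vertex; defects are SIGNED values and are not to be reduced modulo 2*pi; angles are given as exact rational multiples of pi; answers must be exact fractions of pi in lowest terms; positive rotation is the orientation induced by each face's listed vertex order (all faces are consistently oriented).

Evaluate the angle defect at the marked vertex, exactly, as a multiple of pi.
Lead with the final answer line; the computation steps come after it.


Answer: defect(P6) = pi/2

Sum of corner angles at P6: (3/2)*pi
defect = 2*pi - (3/2)*pi
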